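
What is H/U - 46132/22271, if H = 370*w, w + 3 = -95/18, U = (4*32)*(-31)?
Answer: -1033565869/795341952 ≈ -1.2995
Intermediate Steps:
U = -3968 (U = 128*(-31) = -3968)
w = -149/18 (w = -3 - 95/18 = -149/18 ≈ -8.2778)
H = -27565/9 (H = 370*(-149/18) = -27565/9 ≈ -3062.8)
H/U - 46132/22271 = -27565/9/(-3968) - 46132/22271 = -27565/9*(-1/3968) - 46132*1/22271 = 27565/35712 - 46132/22271 = -1033565869/795341952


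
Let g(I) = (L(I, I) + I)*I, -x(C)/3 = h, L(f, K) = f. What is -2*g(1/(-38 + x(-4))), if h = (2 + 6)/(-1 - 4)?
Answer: -25/6889 ≈ -0.0036290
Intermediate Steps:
h = -8/5 (h = 8/(-5) = 8*(-⅕) = -8/5 ≈ -1.6000)
x(C) = 24/5 (x(C) = -3*(-8/5) = 24/5)
g(I) = 2*I² (g(I) = (I + I)*I = (2*I)*I = 2*I²)
-2*g(1/(-38 + x(-4))) = -4*(1/(-38 + 24/5))² = -4*(1/(-166/5))² = -4*(-5/166)² = -4*25/27556 = -2*25/13778 = -25/6889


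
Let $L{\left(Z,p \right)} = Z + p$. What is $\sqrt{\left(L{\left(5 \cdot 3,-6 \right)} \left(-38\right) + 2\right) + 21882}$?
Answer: $\sqrt{21542} \approx 146.77$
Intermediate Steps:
$\sqrt{\left(L{\left(5 \cdot 3,-6 \right)} \left(-38\right) + 2\right) + 21882} = \sqrt{\left(\left(5 \cdot 3 - 6\right) \left(-38\right) + 2\right) + 21882} = \sqrt{\left(\left(15 - 6\right) \left(-38\right) + 2\right) + 21882} = \sqrt{\left(9 \left(-38\right) + 2\right) + 21882} = \sqrt{\left(-342 + 2\right) + 21882} = \sqrt{-340 + 21882} = \sqrt{21542}$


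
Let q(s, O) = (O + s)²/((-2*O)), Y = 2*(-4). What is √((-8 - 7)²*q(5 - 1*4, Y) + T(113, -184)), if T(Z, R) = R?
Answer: √8081/4 ≈ 22.474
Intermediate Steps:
Y = -8
q(s, O) = -(O + s)²/(2*O) (q(s, O) = (O + s)²*(-1/(2*O)) = -(O + s)²/(2*O))
√((-8 - 7)²*q(5 - 1*4, Y) + T(113, -184)) = √((-8 - 7)²*(-½*(-8 + (5 - 1*4))²/(-8)) - 184) = √((-15)²*(-½*(-⅛)*(-8 + (5 - 4))²) - 184) = √(225*(-½*(-⅛)*(-8 + 1)²) - 184) = √(225*(-½*(-⅛)*(-7)²) - 184) = √(225*(-½*(-⅛)*49) - 184) = √(225*(49/16) - 184) = √(11025/16 - 184) = √(8081/16) = √8081/4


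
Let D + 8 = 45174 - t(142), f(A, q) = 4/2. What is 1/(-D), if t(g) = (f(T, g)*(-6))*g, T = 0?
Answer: -1/46870 ≈ -2.1336e-5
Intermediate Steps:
f(A, q) = 2 (f(A, q) = 4*(½) = 2)
t(g) = -12*g (t(g) = (2*(-6))*g = -12*g)
D = 46870 (D = -8 + (45174 - (-12)*142) = -8 + (45174 - 1*(-1704)) = -8 + (45174 + 1704) = -8 + 46878 = 46870)
1/(-D) = 1/(-1*46870) = 1/(-46870) = -1/46870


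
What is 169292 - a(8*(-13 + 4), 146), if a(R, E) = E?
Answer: 169146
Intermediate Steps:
169292 - a(8*(-13 + 4), 146) = 169292 - 1*146 = 169292 - 146 = 169146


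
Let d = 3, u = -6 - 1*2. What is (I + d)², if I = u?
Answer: 25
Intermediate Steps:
u = -8 (u = -6 - 2 = -8)
I = -8
(I + d)² = (-8 + 3)² = (-5)² = 25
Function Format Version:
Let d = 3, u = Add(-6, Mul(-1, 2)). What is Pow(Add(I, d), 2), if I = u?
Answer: 25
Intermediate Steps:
u = -8 (u = Add(-6, -2) = -8)
I = -8
Pow(Add(I, d), 2) = Pow(Add(-8, 3), 2) = Pow(-5, 2) = 25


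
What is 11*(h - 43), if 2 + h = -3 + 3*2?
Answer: -462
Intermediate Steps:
h = 1 (h = -2 + (-3 + 3*2) = -2 + (-3 + 6) = -2 + 3 = 1)
11*(h - 43) = 11*(1 - 43) = 11*(-42) = -462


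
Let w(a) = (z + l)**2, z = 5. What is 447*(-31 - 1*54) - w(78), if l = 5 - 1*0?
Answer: -38095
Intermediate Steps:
l = 5 (l = 5 + 0 = 5)
w(a) = 100 (w(a) = (5 + 5)**2 = 10**2 = 100)
447*(-31 - 1*54) - w(78) = 447*(-31 - 1*54) - 1*100 = 447*(-31 - 54) - 100 = 447*(-85) - 100 = -37995 - 100 = -38095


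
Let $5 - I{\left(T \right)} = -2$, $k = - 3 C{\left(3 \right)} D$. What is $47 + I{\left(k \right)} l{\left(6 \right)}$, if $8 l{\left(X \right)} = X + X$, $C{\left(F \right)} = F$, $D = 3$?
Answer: $\frac{115}{2} \approx 57.5$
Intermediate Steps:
$l{\left(X \right)} = \frac{X}{4}$ ($l{\left(X \right)} = \frac{X + X}{8} = \frac{2 X}{8} = \frac{X}{4}$)
$k = -27$ ($k = \left(-3\right) 3 \cdot 3 = \left(-9\right) 3 = -27$)
$I{\left(T \right)} = 7$ ($I{\left(T \right)} = 5 - -2 = 5 + 2 = 7$)
$47 + I{\left(k \right)} l{\left(6 \right)} = 47 + 7 \cdot \frac{1}{4} \cdot 6 = 47 + 7 \cdot \frac{3}{2} = 47 + \frac{21}{2} = \frac{115}{2}$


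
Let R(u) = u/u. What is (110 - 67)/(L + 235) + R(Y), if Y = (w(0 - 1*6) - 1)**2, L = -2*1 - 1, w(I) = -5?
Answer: 275/232 ≈ 1.1853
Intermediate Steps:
L = -3 (L = -2 - 1 = -3)
Y = 36 (Y = (-5 - 1)**2 = (-6)**2 = 36)
R(u) = 1
(110 - 67)/(L + 235) + R(Y) = (110 - 67)/(-3 + 235) + 1 = 43/232 + 1 = 275/232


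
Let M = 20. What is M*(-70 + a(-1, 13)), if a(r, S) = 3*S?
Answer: -620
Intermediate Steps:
M*(-70 + a(-1, 13)) = 20*(-70 + 3*13) = 20*(-70 + 39) = 20*(-31) = -620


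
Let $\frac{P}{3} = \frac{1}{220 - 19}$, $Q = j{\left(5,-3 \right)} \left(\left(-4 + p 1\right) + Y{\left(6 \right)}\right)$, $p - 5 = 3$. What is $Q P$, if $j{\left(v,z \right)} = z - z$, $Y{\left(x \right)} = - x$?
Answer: $0$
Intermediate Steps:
$j{\left(v,z \right)} = 0$
$p = 8$ ($p = 5 + 3 = 8$)
$Q = 0$ ($Q = 0 \left(\left(-4 + 8 \cdot 1\right) - 6\right) = 0 \left(\left(-4 + 8\right) - 6\right) = 0 \left(4 - 6\right) = 0 \left(-2\right) = 0$)
$P = \frac{1}{67}$ ($P = \frac{3}{220 - 19} = \frac{3}{201} = 3 \cdot \frac{1}{201} = \frac{1}{67} \approx 0.014925$)
$Q P = 0 \cdot \frac{1}{67} = 0$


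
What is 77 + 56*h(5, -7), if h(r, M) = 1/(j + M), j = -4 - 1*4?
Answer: 1099/15 ≈ 73.267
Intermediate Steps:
j = -8 (j = -4 - 4 = -8)
h(r, M) = 1/(-8 + M)
77 + 56*h(5, -7) = 77 + 56/(-8 - 7) = 77 + 56/(-15) = 77 + 56*(-1/15) = 77 - 56/15 = 1099/15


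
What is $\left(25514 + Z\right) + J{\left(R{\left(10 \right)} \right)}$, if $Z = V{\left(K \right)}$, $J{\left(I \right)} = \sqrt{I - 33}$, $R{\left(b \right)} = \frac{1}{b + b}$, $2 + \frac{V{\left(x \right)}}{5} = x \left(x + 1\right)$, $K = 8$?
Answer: $25864 + \frac{i \sqrt{3295}}{10} \approx 25864.0 + 5.7402 i$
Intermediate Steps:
$V{\left(x \right)} = -10 + 5 x \left(1 + x\right)$ ($V{\left(x \right)} = -10 + 5 x \left(x + 1\right) = -10 + 5 x \left(1 + x\right)$)
$R{\left(b \right)} = \frac{1}{2 b}$
$J{\left(I \right)} = \sqrt{-33 + I}$
$Z = 350$ ($Z = -10 + 5 \cdot 8 + 5 \cdot 8^{2} = -10 + 40 + 5 \cdot 64 = -10 + 40 + 320 = 350$)
$\left(25514 + Z\right) + J{\left(R{\left(10 \right)} \right)} = \left(25514 + 350\right) + \sqrt{-33 + \frac{1}{2 \cdot 10}} = 25864 + \sqrt{-33 + \frac{1}{2} \cdot \frac{1}{10}} = 25864 + \sqrt{-33 + \frac{1}{20}} = 25864 + \sqrt{- \frac{659}{20}} = 25864 + \frac{i \sqrt{3295}}{10}$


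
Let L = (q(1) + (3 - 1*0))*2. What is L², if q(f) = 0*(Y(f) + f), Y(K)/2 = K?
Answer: 36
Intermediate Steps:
Y(K) = 2*K
q(f) = 0 (q(f) = 0*(2*f + f) = 0*(3*f) = 0)
L = 6 (L = (0 + (3 - 1*0))*2 = (0 + (3 + 0))*2 = (0 + 3)*2 = 3*2 = 6)
L² = 6² = 36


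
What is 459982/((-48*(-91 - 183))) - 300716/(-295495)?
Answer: 69938698961/1943175120 ≈ 35.992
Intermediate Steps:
459982/((-48*(-91 - 183))) - 300716/(-295495) = 459982/((-48*(-274))) - 300716*(-1/295495) = 459982/13152 + 300716/295495 = 459982*(1/13152) + 300716/295495 = 229991/6576 + 300716/295495 = 69938698961/1943175120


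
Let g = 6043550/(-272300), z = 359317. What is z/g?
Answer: -1956840382/120871 ≈ -16190.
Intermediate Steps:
g = -120871/5446 (g = 6043550*(-1/272300) = -120871/5446 ≈ -22.194)
z/g = 359317/(-120871/5446) = 359317*(-5446/120871) = -1956840382/120871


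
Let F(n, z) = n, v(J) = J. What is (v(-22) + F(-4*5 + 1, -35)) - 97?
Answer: -138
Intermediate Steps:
(v(-22) + F(-4*5 + 1, -35)) - 97 = (-22 + (-4*5 + 1)) - 97 = (-22 + (-20 + 1)) - 97 = (-22 - 19) - 97 = -41 - 97 = -138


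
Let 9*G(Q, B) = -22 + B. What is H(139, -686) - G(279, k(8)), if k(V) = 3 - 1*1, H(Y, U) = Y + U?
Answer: -4903/9 ≈ -544.78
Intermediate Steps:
H(Y, U) = U + Y
k(V) = 2 (k(V) = 3 - 1 = 2)
G(Q, B) = -22/9 + B/9 (G(Q, B) = (-22 + B)/9 = -22/9 + B/9)
H(139, -686) - G(279, k(8)) = (-686 + 139) - (-22/9 + (1/9)*2) = -547 - (-22/9 + 2/9) = -547 - 1*(-20/9) = -547 + 20/9 = -4903/9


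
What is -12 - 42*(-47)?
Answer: 1962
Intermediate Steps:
-12 - 42*(-47) = -12 + 1974 = 1962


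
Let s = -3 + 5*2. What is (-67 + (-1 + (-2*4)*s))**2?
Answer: 15376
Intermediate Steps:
s = 7 (s = -3 + 10 = 7)
(-67 + (-1 + (-2*4)*s))**2 = (-67 + (-1 - 2*4*7))**2 = (-67 + (-1 - 8*7))**2 = (-67 + (-1 - 56))**2 = (-67 - 57)**2 = (-124)**2 = 15376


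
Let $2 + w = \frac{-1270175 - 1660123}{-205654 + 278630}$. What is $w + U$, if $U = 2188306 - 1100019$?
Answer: $\frac{39707877931}{36488} \approx 1.0882 \cdot 10^{6}$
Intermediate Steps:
$w = - \frac{1538125}{36488}$ ($w = -2 + \frac{-1270175 - 1660123}{-205654 + 278630} = -2 - \frac{2930298}{72976} = -2 - \frac{1465149}{36488} = - \frac{1538125}{36488} \approx -42.154$)
$U = 1088287$ ($U = 2188306 - 1100019 = 1088287$)
$w + U = - \frac{1538125}{36488} + 1088287 = \frac{39707877931}{36488}$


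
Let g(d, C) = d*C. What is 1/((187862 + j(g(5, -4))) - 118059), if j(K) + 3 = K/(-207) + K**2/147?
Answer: 10143/708009980 ≈ 1.4326e-5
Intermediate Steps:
g(d, C) = C*d
j(K) = -3 - K/207 + K**2/147 (j(K) = -3 + (K/(-207) + K**2/147) = -3 + (K*(-1/207) + K**2*(1/147)) = -3 + (-K/207 + K**2/147) = -3 - K/207 + K**2/147)
1/((187862 + j(g(5, -4))) - 118059) = 1/((187862 + (-3 - (-4)*5/207 + (-4*5)**2/147)) - 118059) = 1/((187862 + (-3 - 1/207*(-20) + (1/147)*(-20)**2)) - 118059) = 1/((187862 + (-3 + 20/207 + (1/147)*400)) - 118059) = 1/((187862 + (-3 + 20/207 + 400/147)) - 118059) = 1/((187862 - 1849/10143) - 118059) = 1/(1905482417/10143 - 118059) = 1/(708009980/10143) = 10143/708009980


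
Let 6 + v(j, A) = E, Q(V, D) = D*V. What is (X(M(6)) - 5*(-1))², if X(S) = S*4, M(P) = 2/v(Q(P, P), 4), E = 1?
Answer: 289/25 ≈ 11.560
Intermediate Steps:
v(j, A) = -5 (v(j, A) = -6 + 1 = -5)
M(P) = -⅖ (M(P) = 2/(-5) = 2*(-⅕) = -⅖)
X(S) = 4*S
(X(M(6)) - 5*(-1))² = (4*(-⅖) - 5*(-1))² = (-8/5 + 5)² = (17/5)² = 289/25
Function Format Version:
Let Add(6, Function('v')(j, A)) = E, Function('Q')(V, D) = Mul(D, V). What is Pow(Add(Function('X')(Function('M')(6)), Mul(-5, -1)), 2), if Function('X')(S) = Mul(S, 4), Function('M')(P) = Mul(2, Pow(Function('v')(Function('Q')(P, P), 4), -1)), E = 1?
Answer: Rational(289, 25) ≈ 11.560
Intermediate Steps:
Function('v')(j, A) = -5 (Function('v')(j, A) = Add(-6, 1) = -5)
Function('M')(P) = Rational(-2, 5) (Function('M')(P) = Mul(2, Pow(-5, -1)) = Mul(2, Rational(-1, 5)) = Rational(-2, 5))
Function('X')(S) = Mul(4, S)
Pow(Add(Function('X')(Function('M')(6)), Mul(-5, -1)), 2) = Pow(Add(Mul(4, Rational(-2, 5)), Mul(-5, -1)), 2) = Pow(Add(Rational(-8, 5), 5), 2) = Pow(Rational(17, 5), 2) = Rational(289, 25)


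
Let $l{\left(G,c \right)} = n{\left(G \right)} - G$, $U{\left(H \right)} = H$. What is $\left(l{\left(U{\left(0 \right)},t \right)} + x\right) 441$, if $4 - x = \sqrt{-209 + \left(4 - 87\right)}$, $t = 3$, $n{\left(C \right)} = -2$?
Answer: $882 - 882 i \sqrt{73} \approx 882.0 - 7535.8 i$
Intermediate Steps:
$l{\left(G,c \right)} = -2 - G$
$x = 4 - 2 i \sqrt{73}$ ($x = 4 - \sqrt{-209 + \left(4 - 87\right)} = 4 - \sqrt{-209 - 83} = 4 - \sqrt{-292} = 4 - 2 i \sqrt{73} \approx 4.0 - 17.088 i$)
$\left(l{\left(U{\left(0 \right)},t \right)} + x\right) 441 = \left(\left(-2 - 0\right) + \left(4 - 2 i \sqrt{73}\right)\right) 441 = \left(\left(-2 + 0\right) + \left(4 - 2 i \sqrt{73}\right)\right) 441 = \left(-2 + \left(4 - 2 i \sqrt{73}\right)\right) 441 = \left(2 - 2 i \sqrt{73}\right) 441 = 882 - 882 i \sqrt{73}$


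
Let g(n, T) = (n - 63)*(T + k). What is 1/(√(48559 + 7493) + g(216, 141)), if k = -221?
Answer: -340/4160043 - √173/8320086 ≈ -8.3311e-5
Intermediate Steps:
g(n, T) = (-221 + T)*(-63 + n) (g(n, T) = (n - 63)*(T - 221) = (-63 + n)*(-221 + T) = (-221 + T)*(-63 + n))
1/(√(48559 + 7493) + g(216, 141)) = 1/(√(48559 + 7493) + (13923 - 221*216 - 63*141 + 141*216)) = 1/(√56052 + (13923 - 47736 - 8883 + 30456)) = 1/(18*√173 - 12240) = 1/(-12240 + 18*√173)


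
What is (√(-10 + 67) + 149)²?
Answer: (149 + √57)² ≈ 24508.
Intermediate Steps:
(√(-10 + 67) + 149)² = (√57 + 149)² = (149 + √57)²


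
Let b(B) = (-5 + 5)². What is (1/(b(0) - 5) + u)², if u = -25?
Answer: 15876/25 ≈ 635.04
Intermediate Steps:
b(B) = 0 (b(B) = 0² = 0)
(1/(b(0) - 5) + u)² = (1/(0 - 5) - 25)² = (1/(-5) - 25)² = (-⅕ - 25)² = (-126/5)² = 15876/25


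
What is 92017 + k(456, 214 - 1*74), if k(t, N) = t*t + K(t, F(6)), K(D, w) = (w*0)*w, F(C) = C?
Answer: 299953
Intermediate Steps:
K(D, w) = 0 (K(D, w) = 0*w = 0)
k(t, N) = t² (k(t, N) = t*t + 0 = t² + 0 = t²)
92017 + k(456, 214 - 1*74) = 92017 + 456² = 92017 + 207936 = 299953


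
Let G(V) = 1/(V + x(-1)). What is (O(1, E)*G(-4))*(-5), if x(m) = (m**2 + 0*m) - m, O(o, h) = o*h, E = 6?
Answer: 15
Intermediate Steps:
O(o, h) = h*o
x(m) = m**2 - m (x(m) = (m**2 + 0) - m = m**2 - m)
G(V) = 1/(2 + V) (G(V) = 1/(V - (-1 - 1)) = 1/(V - 1*(-2)) = 1/(V + 2) = 1/(2 + V))
(O(1, E)*G(-4))*(-5) = ((6*1)/(2 - 4))*(-5) = (6/(-2))*(-5) = (6*(-1/2))*(-5) = -3*(-5) = 15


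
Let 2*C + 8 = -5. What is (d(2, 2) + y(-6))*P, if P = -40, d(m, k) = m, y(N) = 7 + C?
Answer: -100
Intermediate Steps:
C = -13/2 (C = -4 + (½)*(-5) = -4 - 5/2 = -13/2 ≈ -6.5000)
y(N) = ½ (y(N) = 7 - 13/2 = ½)
(d(2, 2) + y(-6))*P = (2 + ½)*(-40) = (5/2)*(-40) = -100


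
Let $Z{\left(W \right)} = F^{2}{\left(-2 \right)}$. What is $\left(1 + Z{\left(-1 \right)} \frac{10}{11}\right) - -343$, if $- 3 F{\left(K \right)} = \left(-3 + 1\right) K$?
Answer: $\frac{34216}{99} \approx 345.62$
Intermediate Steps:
$F{\left(K \right)} = \frac{2 K}{3}$ ($F{\left(K \right)} = - \frac{\left(-3 + 1\right) K}{3} = - \frac{\left(-2\right) K}{3} = \frac{2 K}{3}$)
$Z{\left(W \right)} = \frac{16}{9}$ ($Z{\left(W \right)} = \left(\frac{2}{3} \left(-2\right)\right)^{2} = \left(- \frac{4}{3}\right)^{2} = \frac{16}{9}$)
$\left(1 + Z{\left(-1 \right)} \frac{10}{11}\right) - -343 = \left(1 + \frac{16 \cdot \frac{10}{11}}{9}\right) - -343 = \left(1 + \frac{16 \cdot 10 \cdot \frac{1}{11}}{9}\right) + 343 = \left(1 + \frac{16}{9} \cdot \frac{10}{11}\right) + 343 = \left(1 + \frac{160}{99}\right) + 343 = \frac{259}{99} + 343 = \frac{34216}{99}$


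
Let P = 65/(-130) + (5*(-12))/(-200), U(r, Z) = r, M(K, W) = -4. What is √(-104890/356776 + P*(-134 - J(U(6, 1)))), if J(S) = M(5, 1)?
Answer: √204505920871/89194 ≈ 5.0701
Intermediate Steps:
J(S) = -4
P = -⅕ (P = 65*(-1/130) - 60*(-1/200) = -½ + 3/10 = -⅕ ≈ -0.20000)
√(-104890/356776 + P*(-134 - J(U(6, 1)))) = √(-104890/356776 - (-134 - 1*(-4))/5) = √(-104890*1/356776 - (-134 + 4)/5) = √(-52445/178388 - ⅕*(-130)) = √(-52445/178388 + 26) = √(4585643/178388) = √204505920871/89194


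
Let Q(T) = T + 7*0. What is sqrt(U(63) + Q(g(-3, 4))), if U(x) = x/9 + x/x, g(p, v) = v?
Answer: 2*sqrt(3) ≈ 3.4641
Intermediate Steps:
U(x) = 1 + x/9 (U(x) = x*(1/9) + 1 = x/9 + 1 = 1 + x/9)
Q(T) = T (Q(T) = T + 0 = T)
sqrt(U(63) + Q(g(-3, 4))) = sqrt((1 + (1/9)*63) + 4) = sqrt((1 + 7) + 4) = sqrt(8 + 4) = sqrt(12) = 2*sqrt(3)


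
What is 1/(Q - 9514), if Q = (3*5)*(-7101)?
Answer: -1/116029 ≈ -8.6185e-6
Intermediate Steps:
Q = -106515 (Q = 15*(-7101) = -106515)
1/(Q - 9514) = 1/(-106515 - 9514) = 1/(-116029) = -1/116029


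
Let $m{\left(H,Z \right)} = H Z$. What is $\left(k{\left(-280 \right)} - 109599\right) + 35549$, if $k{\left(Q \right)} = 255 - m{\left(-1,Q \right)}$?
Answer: $-74075$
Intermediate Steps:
$k{\left(Q \right)} = 255 + Q$ ($k{\left(Q \right)} = 255 - - Q = 255 + Q$)
$\left(k{\left(-280 \right)} - 109599\right) + 35549 = \left(\left(255 - 280\right) - 109599\right) + 35549 = \left(-25 - 109599\right) + 35549 = -109624 + 35549 = -74075$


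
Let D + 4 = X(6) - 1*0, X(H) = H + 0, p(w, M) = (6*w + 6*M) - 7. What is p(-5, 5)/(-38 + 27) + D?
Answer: 29/11 ≈ 2.6364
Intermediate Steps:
p(w, M) = -7 + 6*M + 6*w (p(w, M) = (6*M + 6*w) - 7 = -7 + 6*M + 6*w)
X(H) = H
D = 2 (D = -4 + (6 - 1*0) = -4 + (6 + 0) = -4 + 6 = 2)
p(-5, 5)/(-38 + 27) + D = (-7 + 6*5 + 6*(-5))/(-38 + 27) + 2 = (-7 + 30 - 30)/(-11) + 2 = -1/11*(-7) + 2 = 7/11 + 2 = 29/11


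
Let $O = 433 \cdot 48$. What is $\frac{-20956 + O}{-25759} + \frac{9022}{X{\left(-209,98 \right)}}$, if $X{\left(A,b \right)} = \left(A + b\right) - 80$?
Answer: $- \frac{232364846}{4919969} \approx -47.229$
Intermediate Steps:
$O = 20784$
$X{\left(A,b \right)} = -80 + A + b$
$\frac{-20956 + O}{-25759} + \frac{9022}{X{\left(-209,98 \right)}} = \frac{-20956 + 20784}{-25759} + \frac{9022}{-80 - 209 + 98} = \left(-172\right) \left(- \frac{1}{25759}\right) + \frac{9022}{-191} = \frac{172}{25759} + 9022 \left(- \frac{1}{191}\right) = \frac{172}{25759} - \frac{9022}{191} = - \frac{232364846}{4919969}$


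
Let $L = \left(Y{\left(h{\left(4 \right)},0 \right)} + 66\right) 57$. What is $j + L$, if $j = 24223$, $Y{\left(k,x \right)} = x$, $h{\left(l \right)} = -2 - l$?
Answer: $27985$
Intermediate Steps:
$L = 3762$ ($L = \left(0 + 66\right) 57 = 66 \cdot 57 = 3762$)
$j + L = 24223 + 3762 = 27985$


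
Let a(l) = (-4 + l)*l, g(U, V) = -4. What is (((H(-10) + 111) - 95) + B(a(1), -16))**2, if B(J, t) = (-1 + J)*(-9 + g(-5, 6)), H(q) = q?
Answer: 3364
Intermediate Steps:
a(l) = l*(-4 + l)
B(J, t) = 13 - 13*J (B(J, t) = (-1 + J)*(-9 - 4) = (-1 + J)*(-13) = 13 - 13*J)
(((H(-10) + 111) - 95) + B(a(1), -16))**2 = (((-10 + 111) - 95) + (13 - 13*(-4 + 1)))**2 = ((101 - 95) + (13 - 13*(-3)))**2 = (6 + (13 - 13*(-3)))**2 = (6 + (13 + 39))**2 = (6 + 52)**2 = 58**2 = 3364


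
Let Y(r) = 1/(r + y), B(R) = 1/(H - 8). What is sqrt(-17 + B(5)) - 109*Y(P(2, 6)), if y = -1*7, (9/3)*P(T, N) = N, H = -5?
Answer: 109/5 + I*sqrt(2886)/13 ≈ 21.8 + 4.1324*I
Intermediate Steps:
P(T, N) = N/3
B(R) = -1/13 (B(R) = 1/(-5 - 8) = 1/(-13) = -1/13)
y = -7
Y(r) = 1/(-7 + r) (Y(r) = 1/(r - 7) = 1/(-7 + r))
sqrt(-17 + B(5)) - 109*Y(P(2, 6)) = sqrt(-17 - 1/13) - 109/(-7 + (1/3)*6) = sqrt(-222/13) - 109/(-7 + 2) = I*sqrt(2886)/13 - 109/(-5) = I*sqrt(2886)/13 - 109*(-1/5) = I*sqrt(2886)/13 + 109/5 = 109/5 + I*sqrt(2886)/13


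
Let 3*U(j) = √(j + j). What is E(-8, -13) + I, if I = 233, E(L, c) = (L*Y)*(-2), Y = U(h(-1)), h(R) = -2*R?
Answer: 731/3 ≈ 243.67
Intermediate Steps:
U(j) = √2*√j/3 (U(j) = √(j + j)/3 = √(2*j)/3 = (√2*√j)/3 = √2*√j/3)
Y = ⅔ (Y = √2*√(-2*(-1))/3 = √2*√2/3 = ⅔ ≈ 0.66667)
E(L, c) = -4*L/3 (E(L, c) = (L*(⅔))*(-2) = (2*L/3)*(-2) = -4*L/3)
E(-8, -13) + I = -4/3*(-8) + 233 = 32/3 + 233 = 731/3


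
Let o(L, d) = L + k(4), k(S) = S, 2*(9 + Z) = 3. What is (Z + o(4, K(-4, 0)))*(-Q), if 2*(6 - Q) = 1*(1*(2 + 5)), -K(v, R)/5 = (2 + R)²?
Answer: -5/4 ≈ -1.2500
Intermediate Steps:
Z = -15/2 (Z = -9 + (½)*3 = -9 + 3/2 = -15/2 ≈ -7.5000)
K(v, R) = -5*(2 + R)²
Q = 5/2 (Q = 6 - 1*(2 + 5)/2 = 6 - 1*7/2 = 6 - 7/2 = 5/2 ≈ 2.5000)
o(L, d) = 4 + L (o(L, d) = L + 4 = 4 + L)
(Z + o(4, K(-4, 0)))*(-Q) = (-15/2 + (4 + 4))*(-1*5/2) = (-15/2 + 8)*(-5/2) = (½)*(-5/2) = -5/4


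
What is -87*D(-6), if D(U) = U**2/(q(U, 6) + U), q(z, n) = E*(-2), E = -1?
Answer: 783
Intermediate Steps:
q(z, n) = 2 (q(z, n) = -1*(-2) = 2)
D(U) = U**2/(2 + U)
-87*D(-6) = -87*(-6)**2/(2 - 6) = -3132/(-4) = -3132*(-1)/4 = -87*(-9) = 783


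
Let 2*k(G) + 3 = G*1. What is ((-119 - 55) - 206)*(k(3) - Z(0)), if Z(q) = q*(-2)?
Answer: 0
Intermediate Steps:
k(G) = -3/2 + G/2 (k(G) = -3/2 + (G*1)/2 = -3/2 + G/2)
Z(q) = -2*q
((-119 - 55) - 206)*(k(3) - Z(0)) = ((-119 - 55) - 206)*((-3/2 + (½)*3) - (-2)*0) = (-174 - 206)*((-3/2 + 3/2) - 1*0) = -380*(0 + 0) = -380*0 = 0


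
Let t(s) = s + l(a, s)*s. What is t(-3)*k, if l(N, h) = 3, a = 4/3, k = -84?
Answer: 1008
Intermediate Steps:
a = 4/3 (a = 4*(1/3) = 4/3 ≈ 1.3333)
t(s) = 4*s (t(s) = s + 3*s = 4*s)
t(-3)*k = (4*(-3))*(-84) = -12*(-84) = 1008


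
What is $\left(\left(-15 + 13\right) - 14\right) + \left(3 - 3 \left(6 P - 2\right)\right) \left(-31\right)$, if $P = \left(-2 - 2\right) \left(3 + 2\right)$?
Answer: $-11455$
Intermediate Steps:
$P = -20$ ($P = \left(-4\right) 5 = -20$)
$\left(\left(-15 + 13\right) - 14\right) + \left(3 - 3 \left(6 P - 2\right)\right) \left(-31\right) = \left(\left(-15 + 13\right) - 14\right) + \left(3 - 3 \left(6 \left(-20\right) - 2\right)\right) \left(-31\right) = \left(-2 - 14\right) + \left(3 - 3 \left(-120 - 2\right)\right) \left(-31\right) = -16 + \left(3 - -366\right) \left(-31\right) = -16 + \left(3 + 366\right) \left(-31\right) = -16 + 369 \left(-31\right) = -16 - 11439 = -11455$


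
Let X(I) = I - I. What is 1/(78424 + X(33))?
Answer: 1/78424 ≈ 1.2751e-5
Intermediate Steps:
X(I) = 0
1/(78424 + X(33)) = 1/(78424 + 0) = 1/78424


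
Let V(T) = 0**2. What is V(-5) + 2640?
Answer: 2640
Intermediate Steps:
V(T) = 0
V(-5) + 2640 = 0 + 2640 = 2640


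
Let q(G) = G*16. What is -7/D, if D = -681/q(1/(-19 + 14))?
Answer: -112/3405 ≈ -0.032893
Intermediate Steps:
q(G) = 16*G
D = 3405/16 (D = -681/(16/(-19 + 14)) = -681/(16/(-5)) = -681/(16*(-⅕)) = -681/(-16/5) = -681*(-5/16) = 3405/16 ≈ 212.81)
-7/D = -7/3405/16 = -7*16/3405 = -112/3405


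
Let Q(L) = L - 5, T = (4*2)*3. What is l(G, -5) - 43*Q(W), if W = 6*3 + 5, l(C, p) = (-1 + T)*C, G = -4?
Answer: -866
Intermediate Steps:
T = 24 (T = 8*3 = 24)
l(C, p) = 23*C (l(C, p) = (-1 + 24)*C = 23*C)
W = 23 (W = 18 + 5 = 23)
Q(L) = -5 + L
l(G, -5) - 43*Q(W) = 23*(-4) - 43*(-5 + 23) = -92 - 43*18 = -92 - 774 = -866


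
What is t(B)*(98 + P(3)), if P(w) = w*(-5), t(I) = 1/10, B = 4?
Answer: 83/10 ≈ 8.3000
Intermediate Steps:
t(I) = ⅒
P(w) = -5*w
t(B)*(98 + P(3)) = (98 - 5*3)/10 = (98 - 15)/10 = (⅒)*83 = 83/10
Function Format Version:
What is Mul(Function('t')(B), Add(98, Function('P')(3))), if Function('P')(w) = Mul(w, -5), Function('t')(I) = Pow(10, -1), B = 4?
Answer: Rational(83, 10) ≈ 8.3000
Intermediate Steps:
Function('t')(I) = Rational(1, 10)
Function('P')(w) = Mul(-5, w)
Mul(Function('t')(B), Add(98, Function('P')(3))) = Mul(Rational(1, 10), Add(98, Mul(-5, 3))) = Mul(Rational(1, 10), Add(98, -15)) = Mul(Rational(1, 10), 83) = Rational(83, 10)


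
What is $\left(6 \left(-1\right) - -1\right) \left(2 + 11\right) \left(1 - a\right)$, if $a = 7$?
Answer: $390$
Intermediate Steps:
$\left(6 \left(-1\right) - -1\right) \left(2 + 11\right) \left(1 - a\right) = \left(6 \left(-1\right) - -1\right) \left(2 + 11\right) \left(1 - 7\right) = \left(-6 + 1\right) 13 \left(1 - 7\right) = \left(-5\right) 13 \left(-6\right) = \left(-65\right) \left(-6\right) = 390$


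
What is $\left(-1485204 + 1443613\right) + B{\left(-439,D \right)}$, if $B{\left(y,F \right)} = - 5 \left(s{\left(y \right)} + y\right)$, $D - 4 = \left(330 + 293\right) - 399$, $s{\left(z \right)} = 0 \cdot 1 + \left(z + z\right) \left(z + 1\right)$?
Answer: $-1962216$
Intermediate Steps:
$s{\left(z \right)} = 2 z \left(1 + z\right)$ ($s{\left(z \right)} = 0 + 2 z \left(1 + z\right) = 2 z \left(1 + z\right)$)
$D = 228$ ($D = 4 + \left(\left(330 + 293\right) - 399\right) = 4 + \left(623 - 399\right) = 4 + 224 = 228$)
$B{\left(y,F \right)} = - 5 y - 10 y \left(1 + y\right)$ ($B{\left(y,F \right)} = - 5 \left(2 y \left(1 + y\right) + y\right) = - 5 \left(y + 2 y \left(1 + y\right)\right) = - 5 y - 10 y \left(1 + y\right)$)
$\left(-1485204 + 1443613\right) + B{\left(-439,D \right)} = \left(-1485204 + 1443613\right) + 5 \left(-439\right) \left(-3 - -878\right) = -41591 + 5 \left(-439\right) \left(-3 + 878\right) = -41591 + 5 \left(-439\right) 875 = -41591 - 1920625 = -1962216$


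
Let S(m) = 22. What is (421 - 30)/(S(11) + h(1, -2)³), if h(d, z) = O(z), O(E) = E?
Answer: 391/14 ≈ 27.929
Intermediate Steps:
h(d, z) = z
(421 - 30)/(S(11) + h(1, -2)³) = (421 - 30)/(22 + (-2)³) = 391/(22 - 8) = 391/14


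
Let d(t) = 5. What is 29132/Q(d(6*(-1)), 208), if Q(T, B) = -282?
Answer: -14566/141 ≈ -103.30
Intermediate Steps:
29132/Q(d(6*(-1)), 208) = 29132/(-282) = 29132*(-1/282) = -14566/141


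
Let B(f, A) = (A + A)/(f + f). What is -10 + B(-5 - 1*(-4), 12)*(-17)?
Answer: 194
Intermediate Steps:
B(f, A) = A/f (B(f, A) = (2*A)/((2*f)) = (2*A)*(1/(2*f)) = A/f)
-10 + B(-5 - 1*(-4), 12)*(-17) = -10 + (12/(-5 - 1*(-4)))*(-17) = -10 + (12/(-5 + 4))*(-17) = -10 + (12/(-1))*(-17) = -10 + (12*(-1))*(-17) = -10 - 12*(-17) = -10 + 204 = 194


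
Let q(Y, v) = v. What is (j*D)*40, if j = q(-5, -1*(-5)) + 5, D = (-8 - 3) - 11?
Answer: -8800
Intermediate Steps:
D = -22 (D = -11 - 11 = -22)
j = 10 (j = -1*(-5) + 5 = 5 + 5 = 10)
(j*D)*40 = (10*(-22))*40 = -220*40 = -8800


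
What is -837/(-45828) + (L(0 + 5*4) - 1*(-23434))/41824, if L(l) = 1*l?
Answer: 15414675/26620976 ≈ 0.57904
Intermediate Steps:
L(l) = l
-837/(-45828) + (L(0 + 5*4) - 1*(-23434))/41824 = -837/(-45828) + ((0 + 5*4) - 1*(-23434))/41824 = -837*(-1/45828) + ((0 + 20) + 23434)*(1/41824) = 93/5092 + (20 + 23434)*(1/41824) = 93/5092 + 23454*(1/41824) = 93/5092 + 11727/20912 = 15414675/26620976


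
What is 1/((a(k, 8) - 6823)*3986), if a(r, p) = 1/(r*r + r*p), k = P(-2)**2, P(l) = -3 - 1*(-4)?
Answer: -9/244764316 ≈ -3.6770e-8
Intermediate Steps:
P(l) = 1 (P(l) = -3 + 4 = 1)
k = 1 (k = 1**2 = 1)
a(r, p) = 1/(r**2 + p*r)
1/((a(k, 8) - 6823)*3986) = 1/(1/(1*(8 + 1)) - 6823*3986) = (1/3986)/(1/9 - 6823) = (1/3986)/(-61406/9) = -9/61406*1/3986 = -9/244764316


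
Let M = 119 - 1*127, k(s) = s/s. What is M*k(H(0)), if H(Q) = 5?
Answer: -8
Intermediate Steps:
k(s) = 1
M = -8 (M = 119 - 127 = -8)
M*k(H(0)) = -8*1 = -8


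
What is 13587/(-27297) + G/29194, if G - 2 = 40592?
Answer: 118572590/132818103 ≈ 0.89274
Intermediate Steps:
G = 40594 (G = 2 + 40592 = 40594)
13587/(-27297) + G/29194 = 13587/(-27297) + 40594/29194 = 13587*(-1/27297) + 40594*(1/29194) = -4529/9099 + 20297/14597 = 118572590/132818103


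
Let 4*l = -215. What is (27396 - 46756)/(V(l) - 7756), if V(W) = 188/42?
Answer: 203280/81391 ≈ 2.4976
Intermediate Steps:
l = -215/4 (l = (¼)*(-215) = -215/4 ≈ -53.750)
V(W) = 94/21 (V(W) = 188*(1/42) = 94/21)
(27396 - 46756)/(V(l) - 7756) = (27396 - 46756)/(94/21 - 7756) = -19360/(-162782/21) = -19360*(-21/162782) = 203280/81391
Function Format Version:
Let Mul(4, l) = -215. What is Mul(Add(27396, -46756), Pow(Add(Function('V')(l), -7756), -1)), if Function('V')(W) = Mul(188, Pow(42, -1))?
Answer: Rational(203280, 81391) ≈ 2.4976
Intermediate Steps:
l = Rational(-215, 4) (l = Mul(Rational(1, 4), -215) = Rational(-215, 4) ≈ -53.750)
Function('V')(W) = Rational(94, 21) (Function('V')(W) = Mul(188, Rational(1, 42)) = Rational(94, 21))
Mul(Add(27396, -46756), Pow(Add(Function('V')(l), -7756), -1)) = Mul(Add(27396, -46756), Pow(Add(Rational(94, 21), -7756), -1)) = Mul(-19360, Pow(Rational(-162782, 21), -1)) = Mul(-19360, Rational(-21, 162782)) = Rational(203280, 81391)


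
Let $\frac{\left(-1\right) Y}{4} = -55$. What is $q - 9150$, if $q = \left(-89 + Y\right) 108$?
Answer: $4998$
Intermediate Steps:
$Y = 220$ ($Y = \left(-4\right) \left(-55\right) = 220$)
$q = 14148$ ($q = \left(-89 + 220\right) 108 = 131 \cdot 108 = 14148$)
$q - 9150 = 14148 - 9150 = 4998$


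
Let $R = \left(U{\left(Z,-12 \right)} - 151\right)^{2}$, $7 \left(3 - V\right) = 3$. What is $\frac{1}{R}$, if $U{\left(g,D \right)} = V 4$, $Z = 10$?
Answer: $\frac{49}{970225} \approx 5.0504 \cdot 10^{-5}$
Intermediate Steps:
$V = \frac{18}{7}$ ($V = 3 - \frac{3}{7} = \frac{18}{7} \approx 2.5714$)
$U{\left(g,D \right)} = \frac{72}{7}$ ($U{\left(g,D \right)} = \frac{18}{7} \cdot 4 = \frac{72}{7}$)
$R = \frac{970225}{49}$ ($R = \left(\frac{72}{7} - 151\right)^{2} = \left(- \frac{985}{7}\right)^{2} = \frac{970225}{49} \approx 19801.0$)
$\frac{1}{R} = \frac{1}{\frac{970225}{49}} = \frac{49}{970225}$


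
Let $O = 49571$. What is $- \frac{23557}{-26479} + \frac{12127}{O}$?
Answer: $\frac{1488854880}{1312590509} \approx 1.1343$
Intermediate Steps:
$- \frac{23557}{-26479} + \frac{12127}{O} = - \frac{23557}{-26479} + \frac{12127}{49571} = \left(-23557\right) \left(- \frac{1}{26479}\right) + 12127 \cdot \frac{1}{49571} = \frac{23557}{26479} + \frac{12127}{49571} = \frac{1488854880}{1312590509}$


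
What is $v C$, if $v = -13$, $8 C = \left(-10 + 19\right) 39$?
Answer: $- \frac{4563}{8} \approx -570.38$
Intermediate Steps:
$C = \frac{351}{8}$ ($C = \frac{\left(-10 + 19\right) 39}{8} = \frac{9 \cdot 39}{8} = \frac{1}{8} \cdot 351 = \frac{351}{8} \approx 43.875$)
$v C = \left(-13\right) \frac{351}{8} = - \frac{4563}{8}$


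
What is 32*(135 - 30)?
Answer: 3360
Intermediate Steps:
32*(135 - 30) = 32*105 = 3360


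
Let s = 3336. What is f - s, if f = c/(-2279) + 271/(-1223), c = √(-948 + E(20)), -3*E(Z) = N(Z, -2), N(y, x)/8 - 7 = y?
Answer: -4080199/1223 - 2*I*√255/2279 ≈ -3336.2 - 0.014014*I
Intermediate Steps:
N(y, x) = 56 + 8*y
E(Z) = -56/3 - 8*Z/3 (E(Z) = -(56 + 8*Z)/3 = -56/3 - 8*Z/3)
c = 2*I*√255 (c = √(-948 + (-56/3 - 8/3*20)) = √(-948 + (-56/3 - 160/3)) = √(-948 - 72) = √(-1020) = 2*I*√255 ≈ 31.937*I)
f = -271/1223 - 2*I*√255/2279 (f = (2*I*√255)/(-2279) + 271/(-1223) = (2*I*√255)*(-1/2279) + 271*(-1/1223) = -2*I*√255/2279 - 271/1223 = -271/1223 - 2*I*√255/2279 ≈ -0.22159 - 0.014014*I)
f - s = (-271/1223 - 2*I*√255/2279) - 1*3336 = (-271/1223 - 2*I*√255/2279) - 3336 = -4080199/1223 - 2*I*√255/2279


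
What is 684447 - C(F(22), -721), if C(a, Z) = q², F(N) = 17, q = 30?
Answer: 683547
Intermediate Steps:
C(a, Z) = 900 (C(a, Z) = 30² = 900)
684447 - C(F(22), -721) = 684447 - 1*900 = 684447 - 900 = 683547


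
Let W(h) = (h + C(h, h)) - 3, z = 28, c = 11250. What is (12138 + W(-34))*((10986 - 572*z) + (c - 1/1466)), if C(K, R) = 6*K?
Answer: 108483020543/1466 ≈ 7.3999e+7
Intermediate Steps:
W(h) = -3 + 7*h (W(h) = (h + 6*h) - 3 = 7*h - 3 = -3 + 7*h)
(12138 + W(-34))*((10986 - 572*z) + (c - 1/1466)) = (12138 + (-3 + 7*(-34)))*((10986 - 572*28) + (11250 - 1/1466)) = (12138 + (-3 - 238))*((10986 - 16016) + (11250 - 1*1/1466)) = (12138 - 241)*(-5030 + (11250 - 1/1466)) = 11897*(-5030 + 16492499/1466) = 11897*(9118519/1466) = 108483020543/1466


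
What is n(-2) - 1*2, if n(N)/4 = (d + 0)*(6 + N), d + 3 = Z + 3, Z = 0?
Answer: -2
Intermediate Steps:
d = 0 (d = -3 + (0 + 3) = -3 + 3 = 0)
n(N) = 0 (n(N) = 4*((0 + 0)*(6 + N)) = 4*(0*(6 + N)) = 4*0 = 0)
n(-2) - 1*2 = 0 - 1*2 = 0 - 2 = -2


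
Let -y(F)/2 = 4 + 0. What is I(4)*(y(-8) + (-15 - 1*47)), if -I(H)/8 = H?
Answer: 2240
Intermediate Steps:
y(F) = -8 (y(F) = -2*(4 + 0) = -2*4 = -8)
I(H) = -8*H
I(4)*(y(-8) + (-15 - 1*47)) = (-8*4)*(-8 + (-15 - 1*47)) = -32*(-8 + (-15 - 47)) = -32*(-8 - 62) = -32*(-70) = 2240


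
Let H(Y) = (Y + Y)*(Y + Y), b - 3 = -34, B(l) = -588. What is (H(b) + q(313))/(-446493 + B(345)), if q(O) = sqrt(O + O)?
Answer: -3844/447081 - sqrt(626)/447081 ≈ -0.0086540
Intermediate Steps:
b = -31 (b = 3 - 34 = -31)
H(Y) = 4*Y**2 (H(Y) = (2*Y)*(2*Y) = 4*Y**2)
q(O) = sqrt(2)*sqrt(O) (q(O) = sqrt(2*O) = sqrt(2)*sqrt(O))
(H(b) + q(313))/(-446493 + B(345)) = (4*(-31)**2 + sqrt(2)*sqrt(313))/(-446493 - 588) = (4*961 + sqrt(626))/(-447081) = (3844 + sqrt(626))*(-1/447081) = -3844/447081 - sqrt(626)/447081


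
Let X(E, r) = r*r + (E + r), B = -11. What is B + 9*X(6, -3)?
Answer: 97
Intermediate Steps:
X(E, r) = E + r + r² (X(E, r) = r² + (E + r) = E + r + r²)
B + 9*X(6, -3) = -11 + 9*(6 - 3 + (-3)²) = -11 + 9*(6 - 3 + 9) = -11 + 9*12 = -11 + 108 = 97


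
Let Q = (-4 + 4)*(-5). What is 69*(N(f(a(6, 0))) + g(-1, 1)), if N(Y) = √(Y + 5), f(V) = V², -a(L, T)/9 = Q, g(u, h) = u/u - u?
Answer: 138 + 69*√5 ≈ 292.29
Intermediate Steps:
g(u, h) = 1 - u
Q = 0 (Q = 0*(-5) = 0)
a(L, T) = 0 (a(L, T) = -9*0 = 0)
N(Y) = √(5 + Y)
69*(N(f(a(6, 0))) + g(-1, 1)) = 69*(√(5 + 0²) + (1 - 1*(-1))) = 69*(√(5 + 0) + (1 + 1)) = 69*(√5 + 2) = 69*(2 + √5) = 138 + 69*√5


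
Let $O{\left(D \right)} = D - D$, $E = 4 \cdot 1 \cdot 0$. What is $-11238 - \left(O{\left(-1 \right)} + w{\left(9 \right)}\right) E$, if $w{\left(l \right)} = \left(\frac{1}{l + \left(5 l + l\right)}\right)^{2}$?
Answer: $-11238$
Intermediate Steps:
$w{\left(l \right)} = \frac{1}{49 l^{2}}$ ($w{\left(l \right)} = \left(\frac{1}{l + 6 l}\right)^{2} = \left(\frac{1}{7 l}\right)^{2} = \frac{1}{49 l^{2}}$)
$E = 0$ ($E = 4 \cdot 0 = 0$)
$O{\left(D \right)} = 0$
$-11238 - \left(O{\left(-1 \right)} + w{\left(9 \right)}\right) E = -11238 - \left(0 + \frac{1}{49 \cdot 81}\right) 0 = -11238 - \left(0 + \frac{1}{49} \cdot \frac{1}{81}\right) 0 = -11238 - \left(0 + \frac{1}{3969}\right) 0 = -11238 - \frac{1}{3969} \cdot 0 = -11238 - 0 = -11238 + 0 = -11238$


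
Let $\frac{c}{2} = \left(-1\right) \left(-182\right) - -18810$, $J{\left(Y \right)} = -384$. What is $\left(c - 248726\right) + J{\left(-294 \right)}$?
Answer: $-211126$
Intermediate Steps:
$c = 37984$ ($c = 2 \left(\left(-1\right) \left(-182\right) - -18810\right) = 2 \left(182 + 18810\right) = 2 \cdot 18992 = 37984$)
$\left(c - 248726\right) + J{\left(-294 \right)} = \left(37984 - 248726\right) - 384 = -210742 - 384 = -211126$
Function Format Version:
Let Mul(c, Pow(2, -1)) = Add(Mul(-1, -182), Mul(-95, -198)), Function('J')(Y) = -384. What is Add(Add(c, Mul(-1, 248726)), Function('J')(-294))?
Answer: -211126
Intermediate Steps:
c = 37984 (c = Mul(2, Add(Mul(-1, -182), Mul(-95, -198))) = Mul(2, Add(182, 18810)) = Mul(2, 18992) = 37984)
Add(Add(c, Mul(-1, 248726)), Function('J')(-294)) = Add(Add(37984, Mul(-1, 248726)), -384) = Add(Add(37984, -248726), -384) = Add(-210742, -384) = -211126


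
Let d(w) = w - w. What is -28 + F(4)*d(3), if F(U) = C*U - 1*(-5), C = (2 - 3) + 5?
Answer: -28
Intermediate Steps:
d(w) = 0
C = 4 (C = -1 + 5 = 4)
F(U) = 5 + 4*U (F(U) = 4*U - 1*(-5) = 4*U + 5 = 5 + 4*U)
-28 + F(4)*d(3) = -28 + (5 + 4*4)*0 = -28 + (5 + 16)*0 = -28 + 21*0 = -28 + 0 = -28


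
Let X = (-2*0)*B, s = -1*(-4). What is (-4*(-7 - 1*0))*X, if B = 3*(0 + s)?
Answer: 0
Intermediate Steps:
s = 4
B = 12 (B = 3*(0 + 4) = 3*4 = 12)
X = 0 (X = -2*0*12 = 0*12 = 0)
(-4*(-7 - 1*0))*X = -4*(-7 - 1*0)*0 = -4*(-7 + 0)*0 = -4*(-7)*0 = 28*0 = 0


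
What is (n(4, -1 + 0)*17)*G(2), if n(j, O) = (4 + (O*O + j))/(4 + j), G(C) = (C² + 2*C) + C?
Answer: 765/4 ≈ 191.25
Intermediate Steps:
G(C) = C² + 3*C
n(j, O) = (4 + j + O²)/(4 + j) (n(j, O) = (4 + (O² + j))/(4 + j) = (4 + (j + O²))/(4 + j) = (4 + j + O²)/(4 + j))
(n(4, -1 + 0)*17)*G(2) = (((4 + 4 + (-1 + 0)²)/(4 + 4))*17)*(2*(3 + 2)) = (((4 + 4 + (-1)²)/8)*17)*(2*5) = (((4 + 4 + 1)/8)*17)*10 = (((⅛)*9)*17)*10 = ((9/8)*17)*10 = (153/8)*10 = 765/4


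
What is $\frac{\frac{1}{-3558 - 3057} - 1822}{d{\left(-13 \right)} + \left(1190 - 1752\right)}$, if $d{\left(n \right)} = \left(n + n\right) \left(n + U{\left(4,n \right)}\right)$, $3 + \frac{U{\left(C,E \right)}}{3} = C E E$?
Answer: $\frac{12052531}{348729570} \approx 0.034561$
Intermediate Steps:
$U{\left(C,E \right)} = -9 + 3 C E^{2}$ ($U{\left(C,E \right)} = -9 + 3 C E E = -9 + 3 C E^{2}$)
$d{\left(n \right)} = 2 n \left(-9 + n + 12 n^{2}\right)$ ($d{\left(n \right)} = \left(n + n\right) \left(n + \left(-9 + 3 \cdot 4 n^{2}\right)\right) = 2 n \left(n + \left(-9 + 12 n^{2}\right)\right) = 2 n \left(-9 + n + 12 n^{2}\right)$)
$\frac{\frac{1}{-3558 - 3057} - 1822}{d{\left(-13 \right)} + \left(1190 - 1752\right)} = \frac{\frac{1}{-3558 - 3057} - 1822}{2 \left(-13\right) \left(-9 - 13 + 12 \left(-13\right)^{2}\right) + \left(1190 - 1752\right)} = \frac{\frac{1}{-6615} - 1822}{2 \left(-13\right) \left(-9 - 13 + 12 \cdot 169\right) + \left(1190 - 1752\right)} = \frac{- \frac{1}{6615} - 1822}{2 \left(-13\right) \left(-9 - 13 + 2028\right) - 562} = - \frac{12052531}{6615 \left(2 \left(-13\right) 2006 - 562\right)} = - \frac{12052531}{6615 \left(-52156 - 562\right)} = - \frac{12052531}{6615 \left(-52718\right)} = \left(- \frac{12052531}{6615}\right) \left(- \frac{1}{52718}\right) = \frac{12052531}{348729570}$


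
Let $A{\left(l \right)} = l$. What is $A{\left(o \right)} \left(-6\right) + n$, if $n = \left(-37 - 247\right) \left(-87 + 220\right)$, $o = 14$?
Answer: $-37856$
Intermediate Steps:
$n = -37772$ ($n = \left(-284\right) 133 = -37772$)
$A{\left(o \right)} \left(-6\right) + n = 14 \left(-6\right) - 37772 = -84 - 37772 = -37856$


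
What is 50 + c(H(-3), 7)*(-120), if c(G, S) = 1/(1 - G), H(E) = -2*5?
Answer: 430/11 ≈ 39.091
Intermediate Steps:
H(E) = -10
50 + c(H(-3), 7)*(-120) = 50 - 1/(-1 - 10)*(-120) = 50 - 1/(-11)*(-120) = 50 - 1*(-1/11)*(-120) = 50 + (1/11)*(-120) = 50 - 120/11 = 430/11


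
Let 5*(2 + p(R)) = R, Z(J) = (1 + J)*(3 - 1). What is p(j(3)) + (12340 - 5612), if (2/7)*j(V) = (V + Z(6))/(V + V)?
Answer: 403679/60 ≈ 6728.0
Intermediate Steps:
Z(J) = 2 + 2*J (Z(J) = (1 + J)*2 = 2 + 2*J)
j(V) = 7*(14 + V)/(4*V) (j(V) = 7*((V + (2 + 2*6))/(V + V))/2 = 7*((V + (2 + 12))/((2*V)))/2 = 7*((V + 14)*(1/(2*V)))/2 = 7*((14 + V)*(1/(2*V)))/2 = 7*((14 + V)/(2*V))/2 = 7*(14 + V)/(4*V))
p(R) = -2 + R/5
p(j(3)) + (12340 - 5612) = (-2 + ((7/4)*(14 + 3)/3)/5) + (12340 - 5612) = (-2 + ((7/4)*(⅓)*17)/5) + 6728 = (-2 + (⅕)*(119/12)) + 6728 = (-2 + 119/60) + 6728 = -1/60 + 6728 = 403679/60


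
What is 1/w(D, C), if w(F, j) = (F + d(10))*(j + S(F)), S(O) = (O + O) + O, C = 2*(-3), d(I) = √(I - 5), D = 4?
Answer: 2/33 - √5/66 ≈ 0.026726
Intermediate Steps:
d(I) = √(-5 + I)
C = -6
S(O) = 3*O (S(O) = 2*O + O = 3*O)
w(F, j) = (F + √5)*(j + 3*F) (w(F, j) = (F + √(-5 + 10))*(j + 3*F) = (F + √5)*(j + 3*F))
1/w(D, C) = 1/(3*4² + 4*(-6) - 6*√5 + 3*4*√5) = 1/(3*16 - 24 - 6*√5 + 12*√5) = 1/(48 - 24 - 6*√5 + 12*√5) = 1/(24 + 6*√5)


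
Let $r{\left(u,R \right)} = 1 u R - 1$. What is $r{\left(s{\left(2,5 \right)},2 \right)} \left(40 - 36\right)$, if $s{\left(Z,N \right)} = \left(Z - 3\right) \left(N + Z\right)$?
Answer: $-60$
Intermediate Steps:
$s{\left(Z,N \right)} = \left(-3 + Z\right) \left(N + Z\right)$
$r{\left(u,R \right)} = -1 + R u$ ($r{\left(u,R \right)} = u R - 1 = R u - 1 = -1 + R u$)
$r{\left(s{\left(2,5 \right)},2 \right)} \left(40 - 36\right) = \left(-1 + 2 \left(2^{2} - 15 - 6 + 5 \cdot 2\right)\right) \left(40 - 36\right) = \left(-1 + 2 \left(4 - 15 - 6 + 10\right)\right) 4 = \left(-1 + 2 \left(-7\right)\right) 4 = \left(-1 - 14\right) 4 = \left(-15\right) 4 = -60$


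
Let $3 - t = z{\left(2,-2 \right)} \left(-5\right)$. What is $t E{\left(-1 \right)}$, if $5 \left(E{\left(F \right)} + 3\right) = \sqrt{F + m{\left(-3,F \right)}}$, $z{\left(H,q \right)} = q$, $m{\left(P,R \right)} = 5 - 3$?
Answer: $\frac{98}{5} \approx 19.6$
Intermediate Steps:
$m{\left(P,R \right)} = 2$ ($m{\left(P,R \right)} = 5 - 3 = 2$)
$E{\left(F \right)} = -3 + \frac{\sqrt{2 + F}}{5}$ ($E{\left(F \right)} = -3 + \frac{\sqrt{F + 2}}{5} = -3 + \frac{\sqrt{2 + F}}{5}$)
$t = -7$ ($t = 3 - \left(-2\right) \left(-5\right) = 3 - 10 = -7$)
$t E{\left(-1 \right)} = - 7 \left(-3 + \frac{\sqrt{2 - 1}}{5}\right) = - 7 \left(-3 + \frac{\sqrt{1}}{5}\right) = - 7 \left(-3 + \frac{1}{5} \cdot 1\right) = - 7 \left(-3 + \frac{1}{5}\right) = \left(-7\right) \left(- \frac{14}{5}\right) = \frac{98}{5}$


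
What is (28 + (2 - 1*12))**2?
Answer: 324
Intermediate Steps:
(28 + (2 - 1*12))**2 = (28 + (2 - 12))**2 = (28 - 10)**2 = 18**2 = 324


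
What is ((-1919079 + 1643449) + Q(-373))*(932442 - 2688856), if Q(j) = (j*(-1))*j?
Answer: 728488514226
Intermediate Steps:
Q(j) = -j² (Q(j) = (-j)*j = -j²)
((-1919079 + 1643449) + Q(-373))*(932442 - 2688856) = ((-1919079 + 1643449) - 1*(-373)²)*(932442 - 2688856) = (-275630 - 1*139129)*(-1756414) = (-275630 - 139129)*(-1756414) = -414759*(-1756414) = 728488514226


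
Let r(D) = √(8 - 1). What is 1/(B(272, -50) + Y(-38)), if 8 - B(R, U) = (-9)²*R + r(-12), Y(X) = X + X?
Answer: -22100/488409993 + √7/488409993 ≈ -4.5243e-5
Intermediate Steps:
Y(X) = 2*X
r(D) = √7
B(R, U) = 8 - √7 - 81*R (B(R, U) = 8 - ((-9)²*R + √7) = 8 - (81*R + √7) = 8 - (√7 + 81*R) = 8 + (-√7 - 81*R) = 8 - √7 - 81*R)
1/(B(272, -50) + Y(-38)) = 1/((8 - √7 - 81*272) + 2*(-38)) = 1/((8 - √7 - 22032) - 76) = 1/((-22024 - √7) - 76) = 1/(-22100 - √7)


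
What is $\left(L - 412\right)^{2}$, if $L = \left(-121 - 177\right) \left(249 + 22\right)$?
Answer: $6588568900$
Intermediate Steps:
$L = -80758$ ($L = \left(-298\right) 271 = -80758$)
$\left(L - 412\right)^{2} = \left(-80758 - 412\right)^{2} = \left(-81170\right)^{2} = 6588568900$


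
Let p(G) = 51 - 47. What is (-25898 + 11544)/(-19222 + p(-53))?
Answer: 7177/9609 ≈ 0.74690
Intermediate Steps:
p(G) = 4
(-25898 + 11544)/(-19222 + p(-53)) = (-25898 + 11544)/(-19222 + 4) = -14354/(-19218) = -14354*(-1/19218) = 7177/9609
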